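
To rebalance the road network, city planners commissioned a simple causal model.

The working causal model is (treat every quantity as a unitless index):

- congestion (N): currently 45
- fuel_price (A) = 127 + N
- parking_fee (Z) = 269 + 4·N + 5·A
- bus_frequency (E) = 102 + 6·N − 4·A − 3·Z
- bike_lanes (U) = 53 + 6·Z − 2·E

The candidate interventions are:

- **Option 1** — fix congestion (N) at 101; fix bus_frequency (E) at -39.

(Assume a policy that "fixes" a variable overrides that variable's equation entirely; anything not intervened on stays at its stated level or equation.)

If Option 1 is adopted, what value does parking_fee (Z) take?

Option 1 (N := 101, E := -39):
  N = 101
  A = 127 + 101 = 228
  Z = 269 + 4·101 + 5·228 = 1813

1813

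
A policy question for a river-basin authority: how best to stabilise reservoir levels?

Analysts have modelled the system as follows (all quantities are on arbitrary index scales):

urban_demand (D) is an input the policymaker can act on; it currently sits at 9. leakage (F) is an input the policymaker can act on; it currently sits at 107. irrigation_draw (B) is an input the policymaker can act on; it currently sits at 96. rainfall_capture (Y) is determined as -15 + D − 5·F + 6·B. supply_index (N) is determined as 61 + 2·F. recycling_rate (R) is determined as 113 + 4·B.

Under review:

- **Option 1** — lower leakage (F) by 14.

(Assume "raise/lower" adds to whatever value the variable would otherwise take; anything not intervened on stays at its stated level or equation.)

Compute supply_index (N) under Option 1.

247

Option 1 (F − 14):
  F = 107 − 14 = 93
  N = 61 + 2·93 = 247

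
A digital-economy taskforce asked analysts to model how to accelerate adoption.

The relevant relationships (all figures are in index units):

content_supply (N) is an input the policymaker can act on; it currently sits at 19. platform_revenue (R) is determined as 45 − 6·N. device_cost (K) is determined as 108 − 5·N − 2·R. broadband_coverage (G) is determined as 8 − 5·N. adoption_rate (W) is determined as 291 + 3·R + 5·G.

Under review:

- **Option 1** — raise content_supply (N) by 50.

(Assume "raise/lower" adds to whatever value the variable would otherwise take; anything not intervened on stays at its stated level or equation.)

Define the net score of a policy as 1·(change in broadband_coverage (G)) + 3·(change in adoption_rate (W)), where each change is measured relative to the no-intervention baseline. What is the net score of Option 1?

Baseline:
  N = 19
  R = 45 − 6·19 = -69
  G = 8 − 5·19 = -87
  W = 291 + 3·(-69) + 5·(-87) = -351
Option 1 (N + 50):
  N = 19 + 50 = 69
  R = 45 − 6·69 = -369
  G = 8 − 5·69 = -337
  W = 291 + 3·(-369) + 5·(-337) = -2501
ΔG = -337 − (-87) = -250; ΔW = -2501 − (-351) = -2150
Score = 1·(-250) + 3·(-2150) = -6700

-6700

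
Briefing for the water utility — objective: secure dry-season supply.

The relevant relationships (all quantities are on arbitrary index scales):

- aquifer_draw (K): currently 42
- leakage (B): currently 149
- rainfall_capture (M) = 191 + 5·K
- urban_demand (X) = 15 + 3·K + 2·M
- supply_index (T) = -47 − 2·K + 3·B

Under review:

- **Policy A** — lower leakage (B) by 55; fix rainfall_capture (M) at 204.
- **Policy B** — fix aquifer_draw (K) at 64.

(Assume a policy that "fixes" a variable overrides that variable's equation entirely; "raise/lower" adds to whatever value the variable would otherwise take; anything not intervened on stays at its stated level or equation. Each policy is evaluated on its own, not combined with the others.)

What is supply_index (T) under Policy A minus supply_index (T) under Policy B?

Policy A (B − 55, M := 204):
  K = 42
  B = 149 − 55 = 94
  T = -47 − 2·42 + 3·94 = 151
Policy B (K := 64):
  K = 64
  B = 149
  T = -47 − 2·64 + 3·149 = 272
T: 151 − 272 = -121

-121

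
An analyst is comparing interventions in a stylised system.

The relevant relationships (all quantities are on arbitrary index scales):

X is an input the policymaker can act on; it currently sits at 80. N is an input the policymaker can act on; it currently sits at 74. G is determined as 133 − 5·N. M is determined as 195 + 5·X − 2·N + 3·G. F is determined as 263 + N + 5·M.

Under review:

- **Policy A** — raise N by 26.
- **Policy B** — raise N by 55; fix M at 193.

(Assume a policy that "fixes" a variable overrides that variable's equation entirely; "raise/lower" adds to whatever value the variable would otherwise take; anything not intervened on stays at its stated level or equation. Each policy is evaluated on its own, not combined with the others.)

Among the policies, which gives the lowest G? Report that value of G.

Policy A (N + 26):
  N = 74 + 26 = 100
  G = 133 − 5·100 = -367
Policy B (N + 55, M := 193):
  N = 74 + 55 = 129
  G = 133 − 5·129 = -512
Comparing — Policy A: G=-367, Policy B: G=-512. Lowest is -512 (Policy B).

-512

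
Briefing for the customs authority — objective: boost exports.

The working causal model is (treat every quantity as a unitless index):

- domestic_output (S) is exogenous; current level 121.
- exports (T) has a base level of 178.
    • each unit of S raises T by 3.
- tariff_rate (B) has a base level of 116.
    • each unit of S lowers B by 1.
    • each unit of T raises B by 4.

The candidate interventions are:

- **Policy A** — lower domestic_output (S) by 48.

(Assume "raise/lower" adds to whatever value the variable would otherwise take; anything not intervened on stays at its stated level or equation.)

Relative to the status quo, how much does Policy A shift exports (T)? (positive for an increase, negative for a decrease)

Baseline:
  S = 121
  T = 178 + 3·121 = 541
Policy A (S − 48):
  S = 121 − 48 = 73
  T = 178 + 3·73 = 397
Change in T: 397 − 541 = -144

-144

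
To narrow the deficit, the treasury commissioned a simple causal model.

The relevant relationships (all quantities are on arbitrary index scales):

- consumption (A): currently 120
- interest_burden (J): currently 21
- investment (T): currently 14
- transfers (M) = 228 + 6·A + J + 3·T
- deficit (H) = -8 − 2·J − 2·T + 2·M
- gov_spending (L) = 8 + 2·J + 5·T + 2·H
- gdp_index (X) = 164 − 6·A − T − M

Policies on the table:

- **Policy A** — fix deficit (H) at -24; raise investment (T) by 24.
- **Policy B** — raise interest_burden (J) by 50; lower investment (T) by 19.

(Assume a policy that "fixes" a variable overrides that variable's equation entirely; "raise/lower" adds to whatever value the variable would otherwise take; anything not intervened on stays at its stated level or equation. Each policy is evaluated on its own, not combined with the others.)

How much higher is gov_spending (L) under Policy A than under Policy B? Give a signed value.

-3669

Policy A (H := -24, T + 24):
  A = 120
  J = 21
  T = 14 + 24 = 38
  M = 228 + 6·120 + 21 + 3·38 = 1083
  H = -24
  L = 8 + 2·21 + 5·38 + 2·(-24) = 192
Policy B (J + 50, T − 19):
  A = 120
  J = 21 + 50 = 71
  T = 14 − 19 = -5
  M = 228 + 6·120 + 71 + 3·(-5) = 1004
  H = -8 − 2·71 − 2·(-5) + 2·1004 = 1868
  L = 8 + 2·71 + 5·(-5) + 2·1868 = 3861
L: 192 − 3861 = -3669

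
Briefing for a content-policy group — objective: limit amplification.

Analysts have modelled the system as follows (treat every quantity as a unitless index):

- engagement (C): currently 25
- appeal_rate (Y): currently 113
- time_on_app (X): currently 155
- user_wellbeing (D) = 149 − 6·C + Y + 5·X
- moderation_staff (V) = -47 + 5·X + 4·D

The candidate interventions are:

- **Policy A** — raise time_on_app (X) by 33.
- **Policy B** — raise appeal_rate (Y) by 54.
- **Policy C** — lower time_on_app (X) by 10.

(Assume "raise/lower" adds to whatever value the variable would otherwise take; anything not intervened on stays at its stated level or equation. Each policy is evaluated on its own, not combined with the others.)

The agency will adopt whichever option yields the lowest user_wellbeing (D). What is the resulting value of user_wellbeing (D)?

Policy A (X + 33):
  C = 25
  Y = 113
  X = 155 + 33 = 188
  D = 149 − 6·25 + 113 + 5·188 = 1052
Policy B (Y + 54):
  C = 25
  Y = 113 + 54 = 167
  X = 155
  D = 149 − 6·25 + 167 + 5·155 = 941
Policy C (X − 10):
  C = 25
  Y = 113
  X = 155 − 10 = 145
  D = 149 − 6·25 + 113 + 5·145 = 837
Comparing — Policy A: D=1052, Policy B: D=941, Policy C: D=837. Lowest is 837 (Policy C).

837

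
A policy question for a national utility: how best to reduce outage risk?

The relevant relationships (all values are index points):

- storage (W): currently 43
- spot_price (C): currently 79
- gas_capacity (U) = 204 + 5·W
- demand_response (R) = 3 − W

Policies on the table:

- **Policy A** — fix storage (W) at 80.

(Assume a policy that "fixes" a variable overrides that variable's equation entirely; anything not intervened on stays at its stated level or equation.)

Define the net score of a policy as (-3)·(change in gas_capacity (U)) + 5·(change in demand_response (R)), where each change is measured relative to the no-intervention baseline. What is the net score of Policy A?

-740

Baseline:
  W = 43
  U = 204 + 5·43 = 419
  R = 3 − 43 = -40
Policy A (W := 80):
  W = 80
  U = 204 + 5·80 = 604
  R = 3 − 80 = -77
ΔU = 604 − 419 = 185; ΔR = -77 − (-40) = -37
Score = (-3)·185 + 5·(-37) = -740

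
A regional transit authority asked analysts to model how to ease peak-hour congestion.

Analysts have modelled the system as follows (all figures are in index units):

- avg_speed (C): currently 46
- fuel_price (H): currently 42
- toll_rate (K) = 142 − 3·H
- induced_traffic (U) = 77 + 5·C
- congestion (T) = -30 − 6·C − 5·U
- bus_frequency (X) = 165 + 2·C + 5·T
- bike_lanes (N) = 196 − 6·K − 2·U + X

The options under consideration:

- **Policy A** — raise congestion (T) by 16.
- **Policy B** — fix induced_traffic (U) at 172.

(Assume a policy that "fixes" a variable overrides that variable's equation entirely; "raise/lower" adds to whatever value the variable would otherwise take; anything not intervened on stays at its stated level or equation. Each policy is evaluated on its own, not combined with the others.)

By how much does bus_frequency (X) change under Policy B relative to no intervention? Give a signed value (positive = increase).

3375

Baseline:
  C = 46
  U = 77 + 5·46 = 307
  T = -30 − 6·46 − 5·307 = -1841
  X = 165 + 2·46 + 5·(-1841) = -8948
Policy B (U := 172):
  C = 46
  U = 172
  T = -30 − 6·46 − 5·172 = -1166
  X = 165 + 2·46 + 5·(-1166) = -5573
Change in X: -5573 − (-8948) = 3375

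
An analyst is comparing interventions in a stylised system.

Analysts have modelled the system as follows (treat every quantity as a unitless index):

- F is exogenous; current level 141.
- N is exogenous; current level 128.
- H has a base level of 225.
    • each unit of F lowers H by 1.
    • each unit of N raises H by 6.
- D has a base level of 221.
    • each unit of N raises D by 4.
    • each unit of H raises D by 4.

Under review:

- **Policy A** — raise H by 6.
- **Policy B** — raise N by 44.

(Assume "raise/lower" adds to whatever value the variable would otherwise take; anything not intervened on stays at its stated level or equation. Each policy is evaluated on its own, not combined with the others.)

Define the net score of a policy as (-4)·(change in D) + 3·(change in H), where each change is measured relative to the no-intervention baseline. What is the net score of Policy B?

-4136

Baseline:
  F = 141
  N = 128
  H = 225 − 141 + 6·128 = 852
  D = 221 + 4·128 + 4·852 = 4141
Policy B (N + 44):
  F = 141
  N = 128 + 44 = 172
  H = 225 − 141 + 6·172 = 1116
  D = 221 + 4·172 + 4·1116 = 5373
ΔD = 5373 − 4141 = 1232; ΔH = 1116 − 852 = 264
Score = (-4)·1232 + 3·264 = -4136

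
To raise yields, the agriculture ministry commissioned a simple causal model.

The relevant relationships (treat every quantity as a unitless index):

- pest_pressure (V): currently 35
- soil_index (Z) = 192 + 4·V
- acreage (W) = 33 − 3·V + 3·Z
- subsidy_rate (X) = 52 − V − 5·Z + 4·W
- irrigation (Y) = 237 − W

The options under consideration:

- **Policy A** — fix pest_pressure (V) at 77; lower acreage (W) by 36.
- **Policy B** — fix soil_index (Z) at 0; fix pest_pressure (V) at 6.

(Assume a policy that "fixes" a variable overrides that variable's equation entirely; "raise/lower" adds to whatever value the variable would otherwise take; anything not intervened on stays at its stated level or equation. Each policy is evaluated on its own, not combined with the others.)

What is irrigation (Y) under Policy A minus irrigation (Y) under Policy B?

-1251

Policy A (V := 77, W − 36):
  V = 77
  Z = 192 + 4·77 = 500
  W = 33 − 3·77 + 3·500 (−36 from intervention) = 1266
  Y = 237 − 1266 = -1029
Policy B (Z := 0, V := 6):
  V = 6
  Z = 0
  W = 33 − 3·6 + 3·0 = 15
  Y = 237 − 15 = 222
Y: -1029 − 222 = -1251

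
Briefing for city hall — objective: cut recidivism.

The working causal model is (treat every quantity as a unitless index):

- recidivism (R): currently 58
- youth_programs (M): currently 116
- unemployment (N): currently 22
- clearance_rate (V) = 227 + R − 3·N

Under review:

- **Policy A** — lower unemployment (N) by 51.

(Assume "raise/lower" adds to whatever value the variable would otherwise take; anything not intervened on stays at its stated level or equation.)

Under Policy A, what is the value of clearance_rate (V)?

372

Policy A (N − 51):
  R = 58
  N = 22 − 51 = -29
  V = 227 + 58 − 3·(-29) = 372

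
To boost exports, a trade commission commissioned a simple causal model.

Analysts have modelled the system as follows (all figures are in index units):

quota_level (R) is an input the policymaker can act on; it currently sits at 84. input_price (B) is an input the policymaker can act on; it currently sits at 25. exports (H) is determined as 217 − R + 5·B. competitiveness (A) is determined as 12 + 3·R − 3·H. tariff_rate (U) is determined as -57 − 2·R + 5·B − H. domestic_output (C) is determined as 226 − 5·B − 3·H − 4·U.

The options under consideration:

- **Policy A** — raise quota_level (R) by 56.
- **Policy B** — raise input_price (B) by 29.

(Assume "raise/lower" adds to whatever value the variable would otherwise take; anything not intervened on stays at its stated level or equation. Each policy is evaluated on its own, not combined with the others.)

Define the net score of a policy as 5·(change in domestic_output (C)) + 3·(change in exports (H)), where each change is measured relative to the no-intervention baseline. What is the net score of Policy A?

1792

Baseline:
  R = 84
  B = 25
  H = 217 − 84 + 5·25 = 258
  U = -57 − 2·84 + 5·25 − 258 = -358
  C = 226 − 5·25 − 3·258 − 4·(-358) = 759
Policy A (R + 56):
  R = 84 + 56 = 140
  B = 25
  H = 217 − 140 + 5·25 = 202
  U = -57 − 2·140 + 5·25 − 202 = -414
  C = 226 − 5·25 − 3·202 − 4·(-414) = 1151
ΔC = 1151 − 759 = 392; ΔH = 202 − 258 = -56
Score = 5·392 + 3·(-56) = 1792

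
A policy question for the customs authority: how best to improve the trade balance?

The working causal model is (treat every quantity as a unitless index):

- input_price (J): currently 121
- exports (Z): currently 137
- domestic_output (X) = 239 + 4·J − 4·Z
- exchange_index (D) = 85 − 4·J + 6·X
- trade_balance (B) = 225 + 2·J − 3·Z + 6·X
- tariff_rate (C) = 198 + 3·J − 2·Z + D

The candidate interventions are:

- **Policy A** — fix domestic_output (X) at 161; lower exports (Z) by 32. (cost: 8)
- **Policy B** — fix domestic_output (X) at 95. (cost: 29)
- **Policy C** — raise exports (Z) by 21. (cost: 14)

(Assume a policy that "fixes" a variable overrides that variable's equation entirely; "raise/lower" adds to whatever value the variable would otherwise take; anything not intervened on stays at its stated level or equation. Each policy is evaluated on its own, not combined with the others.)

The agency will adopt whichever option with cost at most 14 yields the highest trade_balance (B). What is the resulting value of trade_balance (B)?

Policy A (X := 161, Z − 32):
  J = 121
  Z = 137 − 32 = 105
  X = 161
  B = 225 + 2·121 − 3·105 + 6·161 = 1118
Policy C (Z + 21):
  J = 121
  Z = 137 + 21 = 158
  X = 239 + 4·121 − 4·158 = 91
  B = 225 + 2·121 − 3·158 + 6·91 = 539
Comparing — Policy A: B=1118, Policy C: B=539. Highest is 1118 (Policy A).

1118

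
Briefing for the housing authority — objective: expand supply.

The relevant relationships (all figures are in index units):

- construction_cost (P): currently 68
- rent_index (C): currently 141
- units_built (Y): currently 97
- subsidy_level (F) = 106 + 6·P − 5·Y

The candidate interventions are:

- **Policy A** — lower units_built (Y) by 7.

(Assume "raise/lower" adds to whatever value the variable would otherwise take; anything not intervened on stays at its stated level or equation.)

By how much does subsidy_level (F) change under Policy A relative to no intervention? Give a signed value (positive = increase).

Baseline:
  P = 68
  Y = 97
  F = 106 + 6·68 − 5·97 = 29
Policy A (Y − 7):
  P = 68
  Y = 97 − 7 = 90
  F = 106 + 6·68 − 5·90 = 64
Change in F: 64 − 29 = 35

35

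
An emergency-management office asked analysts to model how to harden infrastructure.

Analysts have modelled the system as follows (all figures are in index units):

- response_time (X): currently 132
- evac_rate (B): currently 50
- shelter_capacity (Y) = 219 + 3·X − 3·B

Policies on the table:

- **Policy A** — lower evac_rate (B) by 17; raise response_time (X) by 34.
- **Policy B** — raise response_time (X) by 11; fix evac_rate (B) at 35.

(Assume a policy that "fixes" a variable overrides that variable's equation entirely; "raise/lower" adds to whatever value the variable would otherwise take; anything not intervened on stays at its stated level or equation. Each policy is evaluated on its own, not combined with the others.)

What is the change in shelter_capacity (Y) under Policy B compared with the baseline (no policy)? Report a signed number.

Baseline:
  X = 132
  B = 50
  Y = 219 + 3·132 − 3·50 = 465
Policy B (X + 11, B := 35):
  X = 132 + 11 = 143
  B = 35
  Y = 219 + 3·143 − 3·35 = 543
Change in Y: 543 − 465 = 78

78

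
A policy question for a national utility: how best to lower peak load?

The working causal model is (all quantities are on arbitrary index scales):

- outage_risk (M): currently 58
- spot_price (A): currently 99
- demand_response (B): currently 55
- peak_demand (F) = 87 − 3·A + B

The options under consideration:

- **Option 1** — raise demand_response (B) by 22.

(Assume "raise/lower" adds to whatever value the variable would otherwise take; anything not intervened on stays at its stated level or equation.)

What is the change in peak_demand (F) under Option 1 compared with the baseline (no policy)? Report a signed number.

22

Baseline:
  A = 99
  B = 55
  F = 87 − 3·99 + 55 = -155
Option 1 (B + 22):
  A = 99
  B = 55 + 22 = 77
  F = 87 − 3·99 + 77 = -133
Change in F: -133 − (-155) = 22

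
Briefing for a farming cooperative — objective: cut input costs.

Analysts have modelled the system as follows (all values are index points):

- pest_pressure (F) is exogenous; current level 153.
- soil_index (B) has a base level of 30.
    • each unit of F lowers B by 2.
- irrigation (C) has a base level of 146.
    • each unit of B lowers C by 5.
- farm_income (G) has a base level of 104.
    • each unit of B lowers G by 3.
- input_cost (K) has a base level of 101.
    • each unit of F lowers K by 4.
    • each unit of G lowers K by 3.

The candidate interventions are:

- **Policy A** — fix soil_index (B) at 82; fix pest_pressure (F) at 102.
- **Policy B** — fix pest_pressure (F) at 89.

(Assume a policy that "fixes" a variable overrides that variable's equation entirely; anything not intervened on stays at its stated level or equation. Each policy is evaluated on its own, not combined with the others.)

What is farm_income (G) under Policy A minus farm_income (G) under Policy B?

-690

Policy A (B := 82, F := 102):
  F = 102
  B = 82
  G = 104 − 3·82 = -142
Policy B (F := 89):
  F = 89
  B = 30 − 2·89 = -148
  G = 104 − 3·(-148) = 548
G: -142 − 548 = -690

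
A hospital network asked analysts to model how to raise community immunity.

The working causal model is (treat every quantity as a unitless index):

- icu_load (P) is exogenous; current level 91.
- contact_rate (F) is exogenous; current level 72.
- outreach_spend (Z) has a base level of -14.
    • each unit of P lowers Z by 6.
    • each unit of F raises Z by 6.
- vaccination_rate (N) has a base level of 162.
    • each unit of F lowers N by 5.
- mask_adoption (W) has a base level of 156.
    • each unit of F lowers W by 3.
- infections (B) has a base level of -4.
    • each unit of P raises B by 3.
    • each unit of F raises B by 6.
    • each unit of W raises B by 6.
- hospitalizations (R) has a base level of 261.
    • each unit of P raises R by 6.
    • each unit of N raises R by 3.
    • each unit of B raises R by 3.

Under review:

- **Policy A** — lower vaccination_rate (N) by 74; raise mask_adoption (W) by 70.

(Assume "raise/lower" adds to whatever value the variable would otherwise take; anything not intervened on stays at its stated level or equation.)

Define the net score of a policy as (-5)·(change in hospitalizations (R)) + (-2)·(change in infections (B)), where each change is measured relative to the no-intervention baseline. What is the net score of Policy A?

-6030

Baseline:
  P = 91
  F = 72
  N = 162 − 5·72 = -198
  W = 156 − 3·72 = -60
  B = -4 + 3·91 + 6·72 + 6·(-60) = 341
  R = 261 + 6·91 + 3·(-198) + 3·341 = 1236
Policy A (N − 74, W + 70):
  P = 91
  F = 72
  N = 162 − 5·72 (−74 from intervention) = -272
  W = 156 − 3·72 (+70 from intervention) = 10
  B = -4 + 3·91 + 6·72 + 6·10 = 761
  R = 261 + 6·91 + 3·(-272) + 3·761 = 2274
ΔR = 2274 − 1236 = 1038; ΔB = 761 − 341 = 420
Score = (-5)·1038 + (-2)·420 = -6030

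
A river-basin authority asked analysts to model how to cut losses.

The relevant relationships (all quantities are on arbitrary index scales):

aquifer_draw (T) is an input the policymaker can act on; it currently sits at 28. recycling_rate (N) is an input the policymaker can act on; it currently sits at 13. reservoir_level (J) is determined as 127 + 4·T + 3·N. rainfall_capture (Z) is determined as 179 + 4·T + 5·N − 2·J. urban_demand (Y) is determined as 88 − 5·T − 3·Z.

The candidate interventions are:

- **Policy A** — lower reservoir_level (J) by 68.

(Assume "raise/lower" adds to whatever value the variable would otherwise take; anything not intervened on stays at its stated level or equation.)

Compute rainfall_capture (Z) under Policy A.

-64

Policy A (J − 68):
  T = 28
  N = 13
  J = 127 + 4·28 + 3·13 (−68 from intervention) = 210
  Z = 179 + 4·28 + 5·13 − 2·210 = -64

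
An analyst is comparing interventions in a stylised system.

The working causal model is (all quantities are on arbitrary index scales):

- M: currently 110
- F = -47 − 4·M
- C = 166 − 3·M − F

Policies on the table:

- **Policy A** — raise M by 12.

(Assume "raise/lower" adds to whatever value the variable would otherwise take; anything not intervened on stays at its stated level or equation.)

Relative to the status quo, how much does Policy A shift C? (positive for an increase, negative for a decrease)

12

Baseline:
  M = 110
  F = -47 − 4·110 = -487
  C = 166 − 3·110 − (-487) = 323
Policy A (M + 12):
  M = 110 + 12 = 122
  F = -47 − 4·122 = -535
  C = 166 − 3·122 − (-535) = 335
Change in C: 335 − 323 = 12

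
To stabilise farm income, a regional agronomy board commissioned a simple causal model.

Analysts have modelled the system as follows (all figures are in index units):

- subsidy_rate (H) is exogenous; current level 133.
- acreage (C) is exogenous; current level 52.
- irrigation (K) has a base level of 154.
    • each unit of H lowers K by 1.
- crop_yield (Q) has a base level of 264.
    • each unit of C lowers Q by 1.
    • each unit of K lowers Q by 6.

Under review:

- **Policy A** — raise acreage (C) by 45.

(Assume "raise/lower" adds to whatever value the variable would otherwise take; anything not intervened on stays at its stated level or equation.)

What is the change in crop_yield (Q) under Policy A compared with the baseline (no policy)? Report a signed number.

-45

Baseline:
  H = 133
  C = 52
  K = 154 − 133 = 21
  Q = 264 − 52 − 6·21 = 86
Policy A (C + 45):
  H = 133
  C = 52 + 45 = 97
  K = 154 − 133 = 21
  Q = 264 − 97 − 6·21 = 41
Change in Q: 41 − 86 = -45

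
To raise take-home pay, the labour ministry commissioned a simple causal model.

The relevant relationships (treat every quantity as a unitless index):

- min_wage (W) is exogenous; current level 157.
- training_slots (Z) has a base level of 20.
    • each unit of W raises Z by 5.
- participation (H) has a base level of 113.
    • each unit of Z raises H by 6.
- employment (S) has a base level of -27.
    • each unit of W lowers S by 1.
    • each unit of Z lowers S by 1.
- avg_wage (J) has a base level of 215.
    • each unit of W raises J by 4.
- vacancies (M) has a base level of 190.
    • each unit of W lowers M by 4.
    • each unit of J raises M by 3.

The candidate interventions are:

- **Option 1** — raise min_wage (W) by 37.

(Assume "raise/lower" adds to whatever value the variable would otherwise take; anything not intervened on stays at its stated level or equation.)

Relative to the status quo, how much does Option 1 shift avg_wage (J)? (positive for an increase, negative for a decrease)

148

Baseline:
  W = 157
  J = 215 + 4·157 = 843
Option 1 (W + 37):
  W = 157 + 37 = 194
  J = 215 + 4·194 = 991
Change in J: 991 − 843 = 148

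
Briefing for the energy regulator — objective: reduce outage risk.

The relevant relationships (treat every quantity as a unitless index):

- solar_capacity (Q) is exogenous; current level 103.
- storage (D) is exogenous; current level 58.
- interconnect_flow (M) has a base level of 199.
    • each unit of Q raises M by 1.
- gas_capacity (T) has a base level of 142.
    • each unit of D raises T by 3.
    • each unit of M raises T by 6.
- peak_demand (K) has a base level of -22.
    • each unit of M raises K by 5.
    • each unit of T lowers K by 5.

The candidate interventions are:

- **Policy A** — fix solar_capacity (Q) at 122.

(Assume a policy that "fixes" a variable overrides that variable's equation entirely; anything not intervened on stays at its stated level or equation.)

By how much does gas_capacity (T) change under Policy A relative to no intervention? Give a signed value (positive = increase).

114

Baseline:
  Q = 103
  D = 58
  M = 199 + 103 = 302
  T = 142 + 3·58 + 6·302 = 2128
Policy A (Q := 122):
  Q = 122
  D = 58
  M = 199 + 122 = 321
  T = 142 + 3·58 + 6·321 = 2242
Change in T: 2242 − 2128 = 114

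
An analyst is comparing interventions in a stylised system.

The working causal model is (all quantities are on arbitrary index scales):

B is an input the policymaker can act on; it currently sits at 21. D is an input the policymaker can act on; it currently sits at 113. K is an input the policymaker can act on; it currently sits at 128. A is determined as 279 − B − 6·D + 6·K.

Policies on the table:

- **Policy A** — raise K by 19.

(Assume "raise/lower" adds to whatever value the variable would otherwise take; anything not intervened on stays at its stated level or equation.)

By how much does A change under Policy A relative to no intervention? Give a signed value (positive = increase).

Baseline:
  B = 21
  D = 113
  K = 128
  A = 279 − 21 − 6·113 + 6·128 = 348
Policy A (K + 19):
  B = 21
  D = 113
  K = 128 + 19 = 147
  A = 279 − 21 − 6·113 + 6·147 = 462
Change in A: 462 − 348 = 114

114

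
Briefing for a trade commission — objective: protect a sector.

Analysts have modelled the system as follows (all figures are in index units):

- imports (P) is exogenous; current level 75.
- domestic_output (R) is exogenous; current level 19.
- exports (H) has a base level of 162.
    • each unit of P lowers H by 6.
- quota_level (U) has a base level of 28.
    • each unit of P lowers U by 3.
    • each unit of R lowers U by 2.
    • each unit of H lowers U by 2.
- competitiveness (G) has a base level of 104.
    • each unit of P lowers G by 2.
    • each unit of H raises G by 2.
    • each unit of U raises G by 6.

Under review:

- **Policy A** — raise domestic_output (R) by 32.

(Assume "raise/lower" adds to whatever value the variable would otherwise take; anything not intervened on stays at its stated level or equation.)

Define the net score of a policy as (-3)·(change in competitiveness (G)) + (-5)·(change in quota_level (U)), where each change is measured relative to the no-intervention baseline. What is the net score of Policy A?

Baseline:
  P = 75
  R = 19
  H = 162 − 6·75 = -288
  U = 28 − 3·75 − 2·19 − 2·(-288) = 341
  G = 104 − 2·75 + 2·(-288) + 6·341 = 1424
Policy A (R + 32):
  P = 75
  R = 19 + 32 = 51
  H = 162 − 6·75 = -288
  U = 28 − 3·75 − 2·51 − 2·(-288) = 277
  G = 104 − 2·75 + 2·(-288) + 6·277 = 1040
ΔG = 1040 − 1424 = -384; ΔU = 277 − 341 = -64
Score = (-3)·(-384) + (-5)·(-64) = 1472

1472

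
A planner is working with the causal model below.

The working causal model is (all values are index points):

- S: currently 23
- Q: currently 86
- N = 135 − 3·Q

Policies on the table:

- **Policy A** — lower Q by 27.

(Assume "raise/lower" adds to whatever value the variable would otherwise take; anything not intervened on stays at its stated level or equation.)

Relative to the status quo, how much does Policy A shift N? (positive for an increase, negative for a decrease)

81

Baseline:
  Q = 86
  N = 135 − 3·86 = -123
Policy A (Q − 27):
  Q = 86 − 27 = 59
  N = 135 − 3·59 = -42
Change in N: -42 − (-123) = 81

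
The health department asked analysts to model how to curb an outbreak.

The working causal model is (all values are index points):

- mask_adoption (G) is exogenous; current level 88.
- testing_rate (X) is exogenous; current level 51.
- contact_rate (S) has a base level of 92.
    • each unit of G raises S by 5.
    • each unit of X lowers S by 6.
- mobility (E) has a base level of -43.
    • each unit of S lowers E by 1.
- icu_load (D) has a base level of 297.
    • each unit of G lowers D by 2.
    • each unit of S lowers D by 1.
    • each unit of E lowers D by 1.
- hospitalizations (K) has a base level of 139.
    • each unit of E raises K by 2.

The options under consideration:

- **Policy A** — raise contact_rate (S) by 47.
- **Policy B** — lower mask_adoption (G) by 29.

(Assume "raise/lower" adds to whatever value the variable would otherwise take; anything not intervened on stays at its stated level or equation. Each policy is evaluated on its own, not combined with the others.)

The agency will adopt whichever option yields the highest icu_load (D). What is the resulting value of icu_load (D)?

Policy A (S + 47):
  G = 88
  X = 51
  S = 92 + 5·88 − 6·51 (+47 from intervention) = 273
  E = -43 − 273 = -316
  D = 297 − 2·88 − 273 − (-316) = 164
Policy B (G − 29):
  G = 88 − 29 = 59
  X = 51
  S = 92 + 5·59 − 6·51 = 81
  E = -43 − 81 = -124
  D = 297 − 2·59 − 81 − (-124) = 222
Comparing — Policy A: D=164, Policy B: D=222. Highest is 222 (Policy B).

222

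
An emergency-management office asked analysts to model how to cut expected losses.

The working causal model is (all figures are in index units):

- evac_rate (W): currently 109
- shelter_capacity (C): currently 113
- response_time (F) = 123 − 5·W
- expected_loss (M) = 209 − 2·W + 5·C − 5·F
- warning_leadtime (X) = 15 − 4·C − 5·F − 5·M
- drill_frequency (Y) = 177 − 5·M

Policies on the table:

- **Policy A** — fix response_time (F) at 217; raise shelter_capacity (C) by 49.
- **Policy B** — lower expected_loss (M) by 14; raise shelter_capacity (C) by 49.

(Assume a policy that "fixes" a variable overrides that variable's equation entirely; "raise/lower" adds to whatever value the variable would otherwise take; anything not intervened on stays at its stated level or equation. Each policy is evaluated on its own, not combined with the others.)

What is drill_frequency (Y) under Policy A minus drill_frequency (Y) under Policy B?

15905

Policy A (F := 217, C + 49):
  W = 109
  C = 113 + 49 = 162
  F = 217
  M = 209 − 2·109 + 5·162 − 5·217 = -284
  Y = 177 − 5·(-284) = 1597
Policy B (M − 14, C + 49):
  W = 109
  C = 113 + 49 = 162
  F = 123 − 5·109 = -422
  M = 209 − 2·109 + 5·162 − 5·(-422) (−14 from intervention) = 2897
  Y = 177 − 5·2897 = -14308
Y: 1597 − (-14308) = 15905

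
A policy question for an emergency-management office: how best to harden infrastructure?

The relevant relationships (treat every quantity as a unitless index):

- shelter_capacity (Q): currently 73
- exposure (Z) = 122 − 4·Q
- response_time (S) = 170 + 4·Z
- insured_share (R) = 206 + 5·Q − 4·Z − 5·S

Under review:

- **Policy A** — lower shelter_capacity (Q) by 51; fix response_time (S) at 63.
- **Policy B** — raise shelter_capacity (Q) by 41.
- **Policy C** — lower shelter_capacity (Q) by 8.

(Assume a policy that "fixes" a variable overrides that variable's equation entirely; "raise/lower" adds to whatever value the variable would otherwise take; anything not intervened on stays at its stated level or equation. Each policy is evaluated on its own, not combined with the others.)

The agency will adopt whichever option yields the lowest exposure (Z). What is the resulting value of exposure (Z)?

Policy A (Q − 51, S := 63):
  Q = 73 − 51 = 22
  Z = 122 − 4·22 = 34
Policy B (Q + 41):
  Q = 73 + 41 = 114
  Z = 122 − 4·114 = -334
Policy C (Q − 8):
  Q = 73 − 8 = 65
  Z = 122 − 4·65 = -138
Comparing — Policy A: Z=34, Policy B: Z=-334, Policy C: Z=-138. Lowest is -334 (Policy B).

-334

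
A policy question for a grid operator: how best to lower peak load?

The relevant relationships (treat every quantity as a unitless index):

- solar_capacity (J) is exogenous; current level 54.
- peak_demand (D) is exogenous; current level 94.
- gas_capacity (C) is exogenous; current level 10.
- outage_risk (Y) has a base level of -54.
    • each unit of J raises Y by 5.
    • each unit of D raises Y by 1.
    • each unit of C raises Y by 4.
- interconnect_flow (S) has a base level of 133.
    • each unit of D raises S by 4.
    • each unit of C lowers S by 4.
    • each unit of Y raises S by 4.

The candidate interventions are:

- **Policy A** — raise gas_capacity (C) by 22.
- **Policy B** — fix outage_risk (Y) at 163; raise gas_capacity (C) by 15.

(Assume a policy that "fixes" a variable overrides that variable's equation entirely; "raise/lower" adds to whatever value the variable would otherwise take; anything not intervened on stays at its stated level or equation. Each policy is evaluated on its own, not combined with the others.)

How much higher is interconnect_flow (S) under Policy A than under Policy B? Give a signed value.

1072

Policy A (C + 22):
  J = 54
  D = 94
  C = 10 + 22 = 32
  Y = -54 + 5·54 + 94 + 4·32 = 438
  S = 133 + 4·94 − 4·32 + 4·438 = 2133
Policy B (Y := 163, C + 15):
  J = 54
  D = 94
  C = 10 + 15 = 25
  Y = 163
  S = 133 + 4·94 − 4·25 + 4·163 = 1061
S: 2133 − 1061 = 1072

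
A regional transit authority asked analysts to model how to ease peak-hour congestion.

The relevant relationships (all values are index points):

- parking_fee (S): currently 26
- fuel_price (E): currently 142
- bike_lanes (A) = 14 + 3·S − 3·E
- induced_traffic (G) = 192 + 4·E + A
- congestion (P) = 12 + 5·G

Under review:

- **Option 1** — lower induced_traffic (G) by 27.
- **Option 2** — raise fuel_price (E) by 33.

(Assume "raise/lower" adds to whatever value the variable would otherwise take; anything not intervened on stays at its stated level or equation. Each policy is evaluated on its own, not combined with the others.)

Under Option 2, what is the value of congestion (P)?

2307

Option 2 (E + 33):
  S = 26
  E = 142 + 33 = 175
  A = 14 + 3·26 − 3·175 = -433
  G = 192 + 4·175 + (-433) = 459
  P = 12 + 5·459 = 2307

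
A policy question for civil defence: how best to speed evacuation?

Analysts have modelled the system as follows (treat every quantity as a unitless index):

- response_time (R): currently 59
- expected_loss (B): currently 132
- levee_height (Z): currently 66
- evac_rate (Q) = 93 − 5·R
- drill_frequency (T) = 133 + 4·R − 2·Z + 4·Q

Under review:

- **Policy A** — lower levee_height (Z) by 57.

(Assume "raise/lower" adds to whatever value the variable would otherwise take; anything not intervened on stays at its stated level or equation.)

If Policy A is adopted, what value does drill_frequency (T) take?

Policy A (Z − 57):
  R = 59
  Z = 66 − 57 = 9
  Q = 93 − 5·59 = -202
  T = 133 + 4·59 − 2·9 + 4·(-202) = -457

-457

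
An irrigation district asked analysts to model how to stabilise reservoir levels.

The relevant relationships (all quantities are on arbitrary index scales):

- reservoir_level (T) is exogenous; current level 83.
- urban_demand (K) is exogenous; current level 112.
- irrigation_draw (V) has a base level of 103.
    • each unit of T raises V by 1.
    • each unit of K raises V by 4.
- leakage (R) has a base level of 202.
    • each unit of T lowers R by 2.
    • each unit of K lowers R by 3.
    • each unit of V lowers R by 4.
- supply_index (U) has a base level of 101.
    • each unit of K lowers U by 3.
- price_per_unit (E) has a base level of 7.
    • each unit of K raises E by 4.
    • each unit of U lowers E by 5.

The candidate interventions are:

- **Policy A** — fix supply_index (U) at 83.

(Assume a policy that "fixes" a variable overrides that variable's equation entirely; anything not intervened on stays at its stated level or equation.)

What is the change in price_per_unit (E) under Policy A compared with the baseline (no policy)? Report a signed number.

-1590

Baseline:
  K = 112
  U = 101 − 3·112 = -235
  E = 7 + 4·112 − 5·(-235) = 1630
Policy A (U := 83):
  K = 112
  U = 83
  E = 7 + 4·112 − 5·83 = 40
Change in E: 40 − 1630 = -1590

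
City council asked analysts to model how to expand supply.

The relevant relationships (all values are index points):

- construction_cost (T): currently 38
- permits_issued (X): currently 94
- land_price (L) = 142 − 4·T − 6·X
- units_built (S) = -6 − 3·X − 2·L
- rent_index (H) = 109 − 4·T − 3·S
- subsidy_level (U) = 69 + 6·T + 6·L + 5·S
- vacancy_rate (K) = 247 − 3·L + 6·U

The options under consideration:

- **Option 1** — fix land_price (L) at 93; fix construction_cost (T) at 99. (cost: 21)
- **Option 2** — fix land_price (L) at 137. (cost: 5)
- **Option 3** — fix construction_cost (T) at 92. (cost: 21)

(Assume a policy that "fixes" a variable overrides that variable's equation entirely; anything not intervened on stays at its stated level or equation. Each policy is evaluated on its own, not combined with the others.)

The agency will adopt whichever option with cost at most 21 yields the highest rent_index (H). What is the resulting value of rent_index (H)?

Option 1 (L := 93, T := 99):
  T = 99
  X = 94
  L = 93
  S = -6 − 3·94 − 2·93 = -474
  H = 109 − 4·99 − 3·(-474) = 1135
Option 2 (L := 137):
  T = 38
  X = 94
  L = 137
  S = -6 − 3·94 − 2·137 = -562
  H = 109 − 4·38 − 3·(-562) = 1643
Option 3 (T := 92):
  T = 92
  X = 94
  L = 142 − 4·92 − 6·94 = -790
  S = -6 − 3·94 − 2·(-790) = 1292
  H = 109 − 4·92 − 3·1292 = -4135
Comparing — Option 1: H=1135, Option 2: H=1643, Option 3: H=-4135. Highest is 1643 (Option 2).

1643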